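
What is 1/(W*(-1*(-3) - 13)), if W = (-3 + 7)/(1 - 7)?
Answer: 3/20 ≈ 0.15000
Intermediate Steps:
W = -2/3 (W = 4/(-6) = 4*(-1/6) = -2/3 ≈ -0.66667)
1/(W*(-1*(-3) - 13)) = 1/(-2*(-1*(-3) - 13)/3) = 1/(-2*(3 - 13)/3) = 1/(-2/3*(-10)) = 1/(20/3) = 3/20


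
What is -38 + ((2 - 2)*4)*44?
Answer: -38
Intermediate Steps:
-38 + ((2 - 2)*4)*44 = -38 + (0*4)*44 = -38 + 0*44 = -38 + 0 = -38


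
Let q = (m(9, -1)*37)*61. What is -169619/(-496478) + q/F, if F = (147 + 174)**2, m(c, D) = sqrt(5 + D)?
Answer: 19718813071/51157589598 ≈ 0.38545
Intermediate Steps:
F = 103041 (F = 321**2 = 103041)
q = 4514 (q = (sqrt(5 - 1)*37)*61 = (sqrt(4)*37)*61 = (2*37)*61 = 74*61 = 4514)
-169619/(-496478) + q/F = -169619/(-496478) + 4514/103041 = -169619*(-1/496478) + 4514*(1/103041) = 169619/496478 + 4514/103041 = 19718813071/51157589598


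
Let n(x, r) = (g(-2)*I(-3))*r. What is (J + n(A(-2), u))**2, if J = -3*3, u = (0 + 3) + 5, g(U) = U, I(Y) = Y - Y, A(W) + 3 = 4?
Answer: 81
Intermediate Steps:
A(W) = 1 (A(W) = -3 + 4 = 1)
I(Y) = 0
u = 8 (u = 3 + 5 = 8)
n(x, r) = 0 (n(x, r) = (-2*0)*r = 0*r = 0)
J = -9
(J + n(A(-2), u))**2 = (-9 + 0)**2 = (-9)**2 = 81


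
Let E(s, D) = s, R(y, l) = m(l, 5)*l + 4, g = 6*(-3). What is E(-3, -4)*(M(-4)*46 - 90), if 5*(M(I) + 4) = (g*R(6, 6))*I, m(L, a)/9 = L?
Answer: -3254898/5 ≈ -6.5098e+5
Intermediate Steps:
m(L, a) = 9*L
g = -18
R(y, l) = 4 + 9*l² (R(y, l) = (9*l)*l + 4 = 9*l² + 4 = 4 + 9*l²)
M(I) = -4 - 5904*I/5 (M(I) = -4 + ((-18*(4 + 9*6²))*I)/5 = -4 + ((-18*(4 + 9*36))*I)/5 = -4 + ((-18*(4 + 324))*I)/5 = -4 + ((-18*328)*I)/5 = -4 + (-5904*I)/5 = -4 - 5904*I/5)
E(-3, -4)*(M(-4)*46 - 90) = -3*((-4 - 5904/5*(-4))*46 - 90) = -3*((-4 + 23616/5)*46 - 90) = -3*((23596/5)*46 - 90) = -3*(1085416/5 - 90) = -3*1084966/5 = -3254898/5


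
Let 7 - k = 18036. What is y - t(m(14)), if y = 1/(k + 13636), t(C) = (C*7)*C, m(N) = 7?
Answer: -1506800/4393 ≈ -343.00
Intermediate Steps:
k = -18029 (k = 7 - 1*18036 = 7 - 18036 = -18029)
t(C) = 7*C² (t(C) = (7*C)*C = 7*C²)
y = -1/4393 (y = 1/(-18029 + 13636) = 1/(-4393) = -1/4393 ≈ -0.00022763)
y - t(m(14)) = -1/4393 - 7*7² = -1/4393 - 7*49 = -1/4393 - 1*343 = -1/4393 - 343 = -1506800/4393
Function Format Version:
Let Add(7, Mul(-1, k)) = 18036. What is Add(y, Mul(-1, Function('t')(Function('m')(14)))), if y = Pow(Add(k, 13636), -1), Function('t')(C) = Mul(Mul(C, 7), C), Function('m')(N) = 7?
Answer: Rational(-1506800, 4393) ≈ -343.00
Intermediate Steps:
k = -18029 (k = Add(7, Mul(-1, 18036)) = Add(7, -18036) = -18029)
Function('t')(C) = Mul(7, Pow(C, 2)) (Function('t')(C) = Mul(Mul(7, C), C) = Mul(7, Pow(C, 2)))
y = Rational(-1, 4393) (y = Pow(Add(-18029, 13636), -1) = Pow(-4393, -1) = Rational(-1, 4393) ≈ -0.00022763)
Add(y, Mul(-1, Function('t')(Function('m')(14)))) = Add(Rational(-1, 4393), Mul(-1, Mul(7, Pow(7, 2)))) = Add(Rational(-1, 4393), Mul(-1, Mul(7, 49))) = Add(Rational(-1, 4393), Mul(-1, 343)) = Add(Rational(-1, 4393), -343) = Rational(-1506800, 4393)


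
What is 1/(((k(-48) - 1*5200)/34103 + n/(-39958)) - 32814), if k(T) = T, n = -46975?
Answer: -1362687674/44713841045795 ≈ -3.0476e-5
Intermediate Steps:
1/(((k(-48) - 1*5200)/34103 + n/(-39958)) - 32814) = 1/(((-48 - 1*5200)/34103 - 46975/(-39958)) - 32814) = 1/(((-48 - 5200)*(1/34103) - 46975*(-1/39958)) - 32814) = 1/((-5248*1/34103 + 46975/39958) - 32814) = 1/((-5248/34103 + 46975/39958) - 32814) = 1/(1392288841/1362687674 - 32814) = 1/(-44713841045795/1362687674) = -1362687674/44713841045795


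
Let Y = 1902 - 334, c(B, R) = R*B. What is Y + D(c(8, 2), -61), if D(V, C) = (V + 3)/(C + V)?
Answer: 70541/45 ≈ 1567.6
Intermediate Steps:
c(B, R) = B*R
D(V, C) = (3 + V)/(C + V)
Y = 1568
Y + D(c(8, 2), -61) = 1568 + (3 + 8*2)/(-61 + 8*2) = 1568 + (3 + 16)/(-61 + 16) = 1568 + 19/(-45) = 1568 - 1/45*19 = 1568 - 19/45 = 70541/45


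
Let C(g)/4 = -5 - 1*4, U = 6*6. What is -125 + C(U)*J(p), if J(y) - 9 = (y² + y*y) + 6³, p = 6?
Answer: -10817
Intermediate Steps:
J(y) = 225 + 2*y² (J(y) = 9 + ((y² + y*y) + 6³) = 9 + ((y² + y²) + 216) = 9 + (2*y² + 216) = 9 + (216 + 2*y²) = 225 + 2*y²)
U = 36
C(g) = -36 (C(g) = 4*(-5 - 1*4) = 4*(-5 - 4) = 4*(-9) = -36)
-125 + C(U)*J(p) = -125 - 36*(225 + 2*6²) = -125 - 36*(225 + 2*36) = -125 - 36*(225 + 72) = -125 - 36*297 = -125 - 10692 = -10817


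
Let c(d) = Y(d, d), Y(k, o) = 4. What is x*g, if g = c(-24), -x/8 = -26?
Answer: 832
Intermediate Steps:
x = 208 (x = -8*(-26) = 208)
c(d) = 4
g = 4
x*g = 208*4 = 832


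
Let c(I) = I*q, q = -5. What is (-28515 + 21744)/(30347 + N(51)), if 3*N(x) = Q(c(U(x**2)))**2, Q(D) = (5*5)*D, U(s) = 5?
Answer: -549/13018 ≈ -0.042172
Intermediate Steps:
c(I) = -5*I (c(I) = I*(-5) = -5*I)
Q(D) = 25*D
N(x) = 390625/3 (N(x) = (25*(-5*5))**2/3 = (25*(-25))**2/3 = (1/3)*(-625)**2 = (1/3)*390625 = 390625/3)
(-28515 + 21744)/(30347 + N(51)) = (-28515 + 21744)/(30347 + 390625/3) = -6771/481666/3 = -6771*3/481666 = -549/13018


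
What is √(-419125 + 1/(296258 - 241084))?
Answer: I*√26038527895374/7882 ≈ 647.4*I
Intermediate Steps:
√(-419125 + 1/(296258 - 241084)) = √(-419125 + 1/55174) = √(-23124802749/55174) = I*√26038527895374/7882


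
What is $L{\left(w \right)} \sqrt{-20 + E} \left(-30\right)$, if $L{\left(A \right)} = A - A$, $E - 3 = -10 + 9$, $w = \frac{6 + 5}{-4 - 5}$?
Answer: $0$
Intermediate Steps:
$w = - \frac{11}{9}$ ($w = \frac{11}{-9} = 11 \left(- \frac{1}{9}\right) = - \frac{11}{9} \approx -1.2222$)
$E = 2$ ($E = 3 + \left(-10 + 9\right) = 3 - 1 = 2$)
$L{\left(A \right)} = 0$
$L{\left(w \right)} \sqrt{-20 + E} \left(-30\right) = 0 \sqrt{-20 + 2} \left(-30\right) = 0 \sqrt{-18} \left(-30\right) = 0 \cdot 3 i \sqrt{2} \left(-30\right) = 0 \left(-30\right) = 0$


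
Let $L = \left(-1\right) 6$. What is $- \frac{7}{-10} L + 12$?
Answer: $\frac{39}{5} \approx 7.8$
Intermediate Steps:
$L = -6$
$- \frac{7}{-10} L + 12 = - \frac{7}{-10} \left(-6\right) + 12 = \left(-7\right) \left(- \frac{1}{10}\right) \left(-6\right) + 12 = \frac{7}{10} \left(-6\right) + 12 = - \frac{21}{5} + 12 = \frac{39}{5}$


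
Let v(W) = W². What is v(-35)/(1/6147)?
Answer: 7530075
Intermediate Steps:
v(-35)/(1/6147) = (-35)²/(1/6147) = 1225/(1/6147) = 1225*6147 = 7530075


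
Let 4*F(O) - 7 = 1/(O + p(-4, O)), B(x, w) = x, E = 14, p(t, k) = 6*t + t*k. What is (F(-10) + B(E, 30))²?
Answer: 143641/576 ≈ 249.38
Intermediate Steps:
p(t, k) = 6*t + k*t
F(O) = 7/4 + 1/(4*(-24 - 3*O)) (F(O) = 7/4 + 1/(4*(O - 4*(6 + O))) = 7/4 + 1/(4*(O + (-24 - 4*O))) = 7/4 + 1/(4*(-24 - 3*O)))
(F(-10) + B(E, 30))² = ((167 + 21*(-10))/(12*(8 - 10)) + 14)² = ((1/12)*(167 - 210)/(-2) + 14)² = ((1/12)*(-½)*(-43) + 14)² = (43/24 + 14)² = (379/24)² = 143641/576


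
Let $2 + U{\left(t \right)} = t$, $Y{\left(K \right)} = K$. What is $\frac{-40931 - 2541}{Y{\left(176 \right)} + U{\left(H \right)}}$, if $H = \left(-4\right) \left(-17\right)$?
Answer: $- \frac{1976}{11} \approx -179.64$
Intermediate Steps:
$H = 68$
$U{\left(t \right)} = -2 + t$
$\frac{-40931 - 2541}{Y{\left(176 \right)} + U{\left(H \right)}} = \frac{-40931 - 2541}{176 + \left(-2 + 68\right)} = - \frac{43472}{176 + 66} = - \frac{43472}{242} = \left(-43472\right) \frac{1}{242} = - \frac{1976}{11}$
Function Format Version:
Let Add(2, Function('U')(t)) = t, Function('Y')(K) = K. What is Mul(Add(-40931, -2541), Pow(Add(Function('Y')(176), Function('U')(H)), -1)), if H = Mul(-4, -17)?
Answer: Rational(-1976, 11) ≈ -179.64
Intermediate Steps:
H = 68
Function('U')(t) = Add(-2, t)
Mul(Add(-40931, -2541), Pow(Add(Function('Y')(176), Function('U')(H)), -1)) = Mul(Add(-40931, -2541), Pow(Add(176, Add(-2, 68)), -1)) = Mul(-43472, Pow(Add(176, 66), -1)) = Mul(-43472, Pow(242, -1)) = Mul(-43472, Rational(1, 242)) = Rational(-1976, 11)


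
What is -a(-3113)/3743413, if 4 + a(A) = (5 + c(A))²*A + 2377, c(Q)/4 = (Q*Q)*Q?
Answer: 45328758810801659524962084/3743413 ≈ 1.2109e+19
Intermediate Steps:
c(Q) = 4*Q³ (c(Q) = 4*((Q*Q)*Q) = 4*(Q²*Q) = 4*Q³)
a(A) = 2373 + A*(5 + 4*A³)² (a(A) = -4 + ((5 + 4*A³)²*A + 2377) = -4 + (A*(5 + 4*A³)² + 2377) = -4 + (2377 + A*(5 + 4*A³)²) = 2373 + A*(5 + 4*A³)²)
-a(-3113)/3743413 = -(2373 - 3113*(5 + 4*(-3113)³)²)/3743413 = -(2373 - 3113*(5 + 4*(-30167363897))²)/3743413 = -(2373 - 3113*(5 - 120669455588)²)/3743413 = -(2373 - 3113*(-120669455583)²)/3743413 = -(2373 - 3113*14561117510697609869889)/3743413 = -(2373 - 45328758810801659524964457)/3743413 = -(-45328758810801659524962084)/3743413 = -1*(-45328758810801659524962084/3743413) = 45328758810801659524962084/3743413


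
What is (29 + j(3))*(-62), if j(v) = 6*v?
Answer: -2914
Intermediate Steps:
(29 + j(3))*(-62) = (29 + 6*3)*(-62) = (29 + 18)*(-62) = 47*(-62) = -2914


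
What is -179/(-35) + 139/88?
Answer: 20617/3080 ≈ 6.6938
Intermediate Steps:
-179/(-35) + 139/88 = -179*(-1/35) + 139*(1/88) = 179/35 + 139/88 = 20617/3080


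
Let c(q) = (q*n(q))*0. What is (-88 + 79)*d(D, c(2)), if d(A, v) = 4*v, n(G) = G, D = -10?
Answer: 0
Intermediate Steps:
c(q) = 0 (c(q) = (q*q)*0 = q²*0 = 0)
(-88 + 79)*d(D, c(2)) = (-88 + 79)*(4*0) = -9*0 = 0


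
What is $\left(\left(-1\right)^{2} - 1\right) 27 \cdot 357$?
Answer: $0$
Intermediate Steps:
$\left(\left(-1\right)^{2} - 1\right) 27 \cdot 357 = \left(1 - 1\right) 9639 = 0 \cdot 9639 = 0$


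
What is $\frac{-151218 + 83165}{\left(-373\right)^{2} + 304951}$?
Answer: $- \frac{68053}{444080} \approx -0.15324$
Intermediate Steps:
$\frac{-151218 + 83165}{\left(-373\right)^{2} + 304951} = - \frac{68053}{139129 + 304951} = - \frac{68053}{444080}$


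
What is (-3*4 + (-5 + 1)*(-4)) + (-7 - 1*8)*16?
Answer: -236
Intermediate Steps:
(-3*4 + (-5 + 1)*(-4)) + (-7 - 1*8)*16 = (-12 - 4*(-4)) + (-7 - 8)*16 = (-12 + 16) - 15*16 = 4 - 240 = -236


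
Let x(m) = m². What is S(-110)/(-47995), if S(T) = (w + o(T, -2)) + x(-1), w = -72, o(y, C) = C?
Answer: 73/47995 ≈ 0.0015210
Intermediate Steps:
S(T) = -73 (S(T) = (-72 - 2) + (-1)² = -74 + 1 = -73)
S(-110)/(-47995) = -73/(-47995) = -73*(-1/47995) = 73/47995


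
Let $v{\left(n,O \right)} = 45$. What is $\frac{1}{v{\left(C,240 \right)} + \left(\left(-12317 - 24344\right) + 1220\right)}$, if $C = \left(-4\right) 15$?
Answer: $- \frac{1}{35396} \approx -2.8252 \cdot 10^{-5}$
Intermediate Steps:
$C = -60$
$\frac{1}{v{\left(C,240 \right)} + \left(\left(-12317 - 24344\right) + 1220\right)} = \frac{1}{45 + \left(\left(-12317 - 24344\right) + 1220\right)} = \frac{1}{45 + \left(-36661 + 1220\right)} = \frac{1}{45 - 35441} = \frac{1}{-35396} = - \frac{1}{35396}$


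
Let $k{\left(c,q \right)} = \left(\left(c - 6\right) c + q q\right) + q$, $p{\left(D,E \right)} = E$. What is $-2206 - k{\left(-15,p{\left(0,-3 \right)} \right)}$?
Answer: $-2527$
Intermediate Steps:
$k{\left(c,q \right)} = q + q^{2} + c \left(-6 + c\right)$ ($k{\left(c,q \right)} = \left(\left(c - 6\right) c + q^{2}\right) + q = \left(\left(-6 + c\right) c + q^{2}\right) + q = \left(c \left(-6 + c\right) + q^{2}\right) + q = \left(q^{2} + c \left(-6 + c\right)\right) + q = q + q^{2} + c \left(-6 + c\right)$)
$-2206 - k{\left(-15,p{\left(0,-3 \right)} \right)} = -2206 - \left(-3 + \left(-15\right)^{2} + \left(-3\right)^{2} - -90\right) = -2206 - \left(-3 + 225 + 9 + 90\right) = -2206 - 321 = -2527$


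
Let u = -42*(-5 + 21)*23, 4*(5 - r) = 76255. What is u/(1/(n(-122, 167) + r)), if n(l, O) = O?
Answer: 291990888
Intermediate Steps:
r = -76235/4 (r = 5 - 1/4*76255 = 5 - 76255/4 = -76235/4 ≈ -19059.)
u = -15456 (u = -42*16*23 = -672*23 = -15456)
u/(1/(n(-122, 167) + r)) = -15456/(1/(167 - 76235/4)) = -15456/(1/(-75567/4)) = -15456/(-4/75567) = -15456*(-75567/4) = 291990888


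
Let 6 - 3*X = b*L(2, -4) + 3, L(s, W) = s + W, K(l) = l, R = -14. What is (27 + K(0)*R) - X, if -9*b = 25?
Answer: 752/27 ≈ 27.852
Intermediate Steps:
b = -25/9 (b = -⅑*25 = -25/9 ≈ -2.7778)
L(s, W) = W + s
X = -23/27 (X = 2 - (-25*(-4 + 2)/9 + 3)/3 = 2 - (-25/9*(-2) + 3)/3 = 2 - (50/9 + 3)/3 = 2 - ⅓*77/9 = 2 - 77/27 = -23/27 ≈ -0.85185)
(27 + K(0)*R) - X = (27 + 0*(-14)) - 1*(-23/27) = (27 + 0) + 23/27 = 27 + 23/27 = 752/27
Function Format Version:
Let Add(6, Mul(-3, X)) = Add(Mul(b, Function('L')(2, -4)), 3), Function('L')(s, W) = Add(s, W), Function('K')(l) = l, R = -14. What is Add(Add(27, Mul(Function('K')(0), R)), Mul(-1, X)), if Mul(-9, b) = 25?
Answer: Rational(752, 27) ≈ 27.852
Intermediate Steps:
b = Rational(-25, 9) (b = Mul(Rational(-1, 9), 25) = Rational(-25, 9) ≈ -2.7778)
Function('L')(s, W) = Add(W, s)
X = Rational(-23, 27) (X = Add(2, Mul(Rational(-1, 3), Add(Mul(Rational(-25, 9), Add(-4, 2)), 3))) = Add(2, Mul(Rational(-1, 3), Add(Mul(Rational(-25, 9), -2), 3))) = Add(2, Mul(Rational(-1, 3), Add(Rational(50, 9), 3))) = Add(2, Mul(Rational(-1, 3), Rational(77, 9))) = Add(2, Rational(-77, 27)) = Rational(-23, 27) ≈ -0.85185)
Add(Add(27, Mul(Function('K')(0), R)), Mul(-1, X)) = Add(Add(27, Mul(0, -14)), Mul(-1, Rational(-23, 27))) = Add(Add(27, 0), Rational(23, 27)) = Add(27, Rational(23, 27)) = Rational(752, 27)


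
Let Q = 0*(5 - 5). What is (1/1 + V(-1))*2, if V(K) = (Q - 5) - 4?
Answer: -16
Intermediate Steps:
Q = 0 (Q = 0*0 = 0)
V(K) = -9 (V(K) = (0 - 5) - 4 = -5 - 4 = -9)
(1/1 + V(-1))*2 = (1/1 - 9)*2 = (1 - 9)*2 = -8*2 = -16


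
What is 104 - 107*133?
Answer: -14127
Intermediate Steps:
104 - 107*133 = 104 - 14231 = -14127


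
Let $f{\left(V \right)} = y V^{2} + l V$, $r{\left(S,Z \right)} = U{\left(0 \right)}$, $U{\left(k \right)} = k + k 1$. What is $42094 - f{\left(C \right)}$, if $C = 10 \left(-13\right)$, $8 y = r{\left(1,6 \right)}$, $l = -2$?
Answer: $41834$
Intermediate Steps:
$U{\left(k \right)} = 2 k$ ($U{\left(k \right)} = k + k = 2 k$)
$r{\left(S,Z \right)} = 0$ ($r{\left(S,Z \right)} = 2 \cdot 0 = 0$)
$y = 0$ ($y = \frac{1}{8} \cdot 0 = 0$)
$C = -130$
$f{\left(V \right)} = - 2 V$ ($f{\left(V \right)} = 0 V^{2} - 2 V = 0 - 2 V = - 2 V$)
$42094 - f{\left(C \right)} = 42094 - \left(-2\right) \left(-130\right) = 42094 - 260 = 41834$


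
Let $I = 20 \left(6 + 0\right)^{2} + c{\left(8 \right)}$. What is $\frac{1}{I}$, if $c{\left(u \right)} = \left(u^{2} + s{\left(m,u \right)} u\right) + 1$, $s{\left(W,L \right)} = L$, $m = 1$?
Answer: $\frac{1}{849} \approx 0.0011779$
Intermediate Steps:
$c{\left(u \right)} = 1 + 2 u^{2}$ ($c{\left(u \right)} = \left(u^{2} + u u\right) + 1 = \left(u^{2} + u^{2}\right) + 1 = 2 u^{2} + 1 = 1 + 2 u^{2}$)
$I = 849$ ($I = 20 \left(6 + 0\right)^{2} + \left(1 + 2 \cdot 8^{2}\right) = 20 \cdot 6^{2} + \left(1 + 2 \cdot 64\right) = 20 \cdot 36 + \left(1 + 128\right) = 720 + 129 = 849$)
$\frac{1}{I} = \frac{1}{849}$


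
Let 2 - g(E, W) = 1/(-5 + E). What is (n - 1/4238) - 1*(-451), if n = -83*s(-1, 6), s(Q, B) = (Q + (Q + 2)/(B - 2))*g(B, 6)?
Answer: 4350305/8476 ≈ 513.25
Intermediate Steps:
g(E, W) = 2 - 1/(-5 + E)
s(Q, B) = (-11 + 2*B)*(Q + (2 + Q)/(-2 + B))/(-5 + B) (s(Q, B) = (Q + (Q + 2)/(B - 2))*((-11 + 2*B)/(-5 + B)) = (Q + (2 + Q)/(-2 + B))*((-11 + 2*B)/(-5 + B)) = (-11 + 2*B)*(Q + (2 + Q)/(-2 + B))/(-5 + B))
n = 249/4 (n = -83*(-11 + 2*6)*(2 - 1*(-1) + 6*(-1))/((-5 + 6)*(-2 + 6)) = -83*(-11 + 12)*(2 + 1 - 6)/(1*4) = -83*(-3)/4 = -83*(-¾) = 249/4 ≈ 62.250)
(n - 1/4238) - 1*(-451) = (249/4 - 1/4238) - 1*(-451) = (249/4 - 1*1/4238) + 451 = (249/4 - 1/4238) + 451 = 527629/8476 + 451 = 4350305/8476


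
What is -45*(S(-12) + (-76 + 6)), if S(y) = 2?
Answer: 3060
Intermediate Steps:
-45*(S(-12) + (-76 + 6)) = -45*(2 + (-76 + 6)) = -45*(2 - 70) = -45*(-68) = 3060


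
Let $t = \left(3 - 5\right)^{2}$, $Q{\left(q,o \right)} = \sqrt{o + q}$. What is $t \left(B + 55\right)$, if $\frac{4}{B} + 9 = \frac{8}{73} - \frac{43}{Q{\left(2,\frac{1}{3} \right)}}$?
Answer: $\frac{1464962136}{6652889} - \frac{916588 \sqrt{21}}{6652889} \approx 219.57$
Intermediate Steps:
$t = 4$ ($t = \left(-2\right)^{2} = 4$)
$B = \frac{4}{- \frac{649}{73} - \frac{43 \sqrt{21}}{7}}$ ($B = \frac{4}{-9 + \left(\frac{8}{73} - \frac{43}{\sqrt{\frac{1}{3} + 2}}\right)} = \frac{4}{-9 + \left(8 \cdot \frac{1}{73} - \frac{43}{\sqrt{\frac{1}{3} + 2}}\right)} = \frac{4}{-9 + \left(\frac{8}{73} - \frac{43}{\sqrt{\frac{7}{3}}}\right)} = \frac{4}{-9 + \left(\frac{8}{73} - \frac{43}{\frac{1}{3} \sqrt{21}}\right)} = \frac{4}{-9 + \left(\frac{8}{73} - 43 \frac{\sqrt{21}}{7}\right)} = \frac{4}{-9 + \left(\frac{8}{73} - \frac{43 \sqrt{21}}{7}\right)} = \frac{4}{- \frac{649}{73} - \frac{43 \sqrt{21}}{7}} \approx -0.10799$)
$t \left(B + 55\right) = 4 \left(\left(\frac{331639}{6652889} - \frac{229147 \sqrt{21}}{6652889}\right) + 55\right) = 4 \left(\frac{366240534}{6652889} - \frac{229147 \sqrt{21}}{6652889}\right) = \frac{1464962136}{6652889} - \frac{916588 \sqrt{21}}{6652889}$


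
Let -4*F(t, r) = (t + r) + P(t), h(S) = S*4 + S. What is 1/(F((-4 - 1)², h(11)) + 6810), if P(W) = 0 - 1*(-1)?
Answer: 4/27159 ≈ 0.00014728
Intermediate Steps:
P(W) = 1 (P(W) = 0 + 1 = 1)
h(S) = 5*S (h(S) = 4*S + S = 5*S)
F(t, r) = -¼ - r/4 - t/4 (F(t, r) = -((t + r) + 1)/4 = -((r + t) + 1)/4 = -(1 + r + t)/4 = -¼ - r/4 - t/4)
1/(F((-4 - 1)², h(11)) + 6810) = 1/((-¼ - 5*11/4 - (-4 - 1)²/4) + 6810) = 1/((-¼ - ¼*55 - ¼*(-5)²) + 6810) = 1/((-¼ - 55/4 - ¼*25) + 6810) = 1/((-¼ - 55/4 - 25/4) + 6810) = 1/(-81/4 + 6810) = 1/(27159/4) = 4/27159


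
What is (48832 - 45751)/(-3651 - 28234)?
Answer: -3081/31885 ≈ -0.096629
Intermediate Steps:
(48832 - 45751)/(-3651 - 28234) = 3081/(-31885) = 3081*(-1/31885) = -3081/31885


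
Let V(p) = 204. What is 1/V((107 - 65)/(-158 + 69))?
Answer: 1/204 ≈ 0.0049020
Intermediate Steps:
1/V((107 - 65)/(-158 + 69)) = 1/204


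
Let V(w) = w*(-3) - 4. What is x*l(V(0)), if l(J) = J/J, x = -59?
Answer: -59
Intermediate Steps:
V(w) = -4 - 3*w (V(w) = -3*w - 4 = -4 - 3*w)
l(J) = 1
x*l(V(0)) = -59*1 = -59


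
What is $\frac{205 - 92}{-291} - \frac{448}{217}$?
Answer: $- \frac{22127}{9021} \approx -2.4528$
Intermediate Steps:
$\frac{205 - 92}{-291} - \frac{448}{217} = 113 \left(- \frac{1}{291}\right) - \frac{64}{31} = - \frac{113}{291} - \frac{64}{31} = - \frac{22127}{9021}$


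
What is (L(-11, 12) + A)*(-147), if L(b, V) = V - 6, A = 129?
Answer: -19845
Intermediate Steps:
L(b, V) = -6 + V
(L(-11, 12) + A)*(-147) = ((-6 + 12) + 129)*(-147) = (6 + 129)*(-147) = 135*(-147) = -19845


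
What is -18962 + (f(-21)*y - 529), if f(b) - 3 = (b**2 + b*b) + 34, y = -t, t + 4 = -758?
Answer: 680787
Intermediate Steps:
t = -762 (t = -4 - 758 = -762)
y = 762 (y = -1*(-762) = 762)
f(b) = 37 + 2*b**2 (f(b) = 3 + ((b**2 + b*b) + 34) = 3 + ((b**2 + b**2) + 34) = 3 + (2*b**2 + 34) = 3 + (34 + 2*b**2) = 37 + 2*b**2)
-18962 + (f(-21)*y - 529) = -18962 + ((37 + 2*(-21)**2)*762 - 529) = -18962 + ((37 + 2*441)*762 - 529) = -18962 + ((37 + 882)*762 - 529) = -18962 + (919*762 - 529) = -18962 + (700278 - 529) = -18962 + 699749 = 680787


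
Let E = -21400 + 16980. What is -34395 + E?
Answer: -38815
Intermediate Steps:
E = -4420
-34395 + E = -34395 - 4420 = -38815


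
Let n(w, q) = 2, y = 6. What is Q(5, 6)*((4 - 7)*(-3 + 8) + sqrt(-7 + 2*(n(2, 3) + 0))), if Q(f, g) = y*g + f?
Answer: -615 + 41*I*sqrt(3) ≈ -615.0 + 71.014*I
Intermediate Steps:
Q(f, g) = f + 6*g (Q(f, g) = 6*g + f = f + 6*g)
Q(5, 6)*((4 - 7)*(-3 + 8) + sqrt(-7 + 2*(n(2, 3) + 0))) = (5 + 6*6)*((4 - 7)*(-3 + 8) + sqrt(-7 + 2*(2 + 0))) = (5 + 36)*(-3*5 + sqrt(-7 + 2*2)) = 41*(-15 + sqrt(-7 + 4)) = 41*(-15 + sqrt(-3)) = 41*(-15 + I*sqrt(3)) = -615 + 41*I*sqrt(3)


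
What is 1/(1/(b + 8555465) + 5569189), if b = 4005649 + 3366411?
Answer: 15927525/88703397027226 ≈ 1.7956e-7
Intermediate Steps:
b = 7372060
1/(1/(b + 8555465) + 5569189) = 1/(1/(7372060 + 8555465) + 5569189) = 1/(1/15927525 + 5569189) = 1/(88703397027226/15927525) = 15927525/88703397027226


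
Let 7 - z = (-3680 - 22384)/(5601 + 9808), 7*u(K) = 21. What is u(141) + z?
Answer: 180154/15409 ≈ 11.691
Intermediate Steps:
u(K) = 3 (u(K) = (⅐)*21 = 3)
z = 133927/15409 (z = 7 - (-3680 - 22384)/(5601 + 9808) = 7 - (-26064)/15409 = 7 - 1*(-26064/15409) = 7 + 26064/15409 = 133927/15409 ≈ 8.6915)
u(141) + z = 3 + 133927/15409 = 180154/15409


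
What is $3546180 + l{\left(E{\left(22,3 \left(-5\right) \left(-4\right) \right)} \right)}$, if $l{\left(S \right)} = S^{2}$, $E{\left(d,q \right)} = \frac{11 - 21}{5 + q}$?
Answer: $\frac{599304424}{169} \approx 3.5462 \cdot 10^{6}$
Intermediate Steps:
$E{\left(d,q \right)} = - \frac{10}{5 + q}$
$3546180 + l{\left(E{\left(22,3 \left(-5\right) \left(-4\right) \right)} \right)} = 3546180 + \left(- \frac{10}{5 + 3 \left(-5\right) \left(-4\right)}\right)^{2} = 3546180 + \left(- \frac{10}{5 - -60}\right)^{2} = 3546180 + \left(- \frac{10}{5 + 60}\right)^{2} = 3546180 + \left(- \frac{10}{65}\right)^{2} = 3546180 + \left(\left(-10\right) \frac{1}{65}\right)^{2} = 3546180 + \left(- \frac{2}{13}\right)^{2} = 3546180 + \frac{4}{169} = \frac{599304424}{169}$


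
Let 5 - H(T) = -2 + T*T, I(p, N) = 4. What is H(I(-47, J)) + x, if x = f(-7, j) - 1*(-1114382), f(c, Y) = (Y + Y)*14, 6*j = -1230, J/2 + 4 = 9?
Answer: 1108633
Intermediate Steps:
J = 10 (J = -8 + 2*9 = -8 + 18 = 10)
j = -205 (j = (⅙)*(-1230) = -205)
H(T) = 7 - T² (H(T) = 5 - (-2 + T*T) = 5 - (-2 + T²) = 5 + (2 - T²) = 7 - T²)
f(c, Y) = 28*Y (f(c, Y) = (2*Y)*14 = 28*Y)
x = 1108642 (x = 28*(-205) - 1*(-1114382) = -5740 + 1114382 = 1108642)
H(I(-47, J)) + x = (7 - 1*4²) + 1108642 = (7 - 1*16) + 1108642 = (7 - 16) + 1108642 = -9 + 1108642 = 1108633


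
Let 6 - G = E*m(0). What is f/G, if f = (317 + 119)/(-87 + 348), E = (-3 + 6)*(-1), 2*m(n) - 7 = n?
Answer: 872/8613 ≈ 0.10124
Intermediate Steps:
m(n) = 7/2 + n/2
E = -3 (E = 3*(-1) = -3)
f = 436/261 ≈ 1.6705
G = 33/2 (G = 6 - (-3)*(7/2 + (½)*0) = 6 - (-3)*(7/2 + 0) = 6 - (-3)*7/2 = 6 - 1*(-21/2) = 6 + 21/2 = 33/2 ≈ 16.500)
f/G = 436/(261*(33/2)) = (436/261)*(2/33) = 872/8613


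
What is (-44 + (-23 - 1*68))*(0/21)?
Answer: 0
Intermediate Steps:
(-44 + (-23 - 1*68))*(0/21) = (-44 + (-23 - 68))*(0*(1/21)) = (-44 - 91)*0 = -135*0 = 0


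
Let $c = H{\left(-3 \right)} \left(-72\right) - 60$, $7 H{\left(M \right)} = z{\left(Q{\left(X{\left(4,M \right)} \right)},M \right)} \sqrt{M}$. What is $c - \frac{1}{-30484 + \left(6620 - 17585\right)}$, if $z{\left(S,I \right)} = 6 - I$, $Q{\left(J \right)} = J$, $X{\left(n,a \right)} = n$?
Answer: $- \frac{2486939}{41449} - \frac{648 i \sqrt{3}}{7} \approx -60.0 - 160.34 i$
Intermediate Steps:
$H{\left(M \right)} = \frac{\sqrt{M} \left(6 - M\right)}{7}$ ($H{\left(M \right)} = \frac{\left(6 - M\right) \sqrt{M}}{7} = \frac{\sqrt{M} \left(6 - M\right)}{7}$)
$c = -60 - \frac{648 i \sqrt{3}}{7}$ ($c = \frac{\sqrt{-3} \left(6 - -3\right)}{7} \left(-72\right) - 60 = \frac{i \sqrt{3} \left(6 + 3\right)}{7} \left(-72\right) - 60 = \frac{1}{7} i \sqrt{3} \cdot 9 \left(-72\right) - 60 = \frac{9 i \sqrt{3}}{7} \left(-72\right) - 60 = - \frac{648 i \sqrt{3}}{7} - 60 = -60 - \frac{648 i \sqrt{3}}{7} \approx -60.0 - 160.34 i$)
$c - \frac{1}{-30484 + \left(6620 - 17585\right)} = \left(-60 - \frac{648 i \sqrt{3}}{7}\right) - \frac{1}{-30484 + \left(6620 - 17585\right)} = \left(-60 - \frac{648 i \sqrt{3}}{7}\right) - \frac{1}{-30484 - 10965} = \left(-60 - \frac{648 i \sqrt{3}}{7}\right) - \frac{1}{-41449} = \left(-60 - \frac{648 i \sqrt{3}}{7}\right) - - \frac{1}{41449} = \left(-60 - \frac{648 i \sqrt{3}}{7}\right) + \frac{1}{41449} = - \frac{2486939}{41449} - \frac{648 i \sqrt{3}}{7}$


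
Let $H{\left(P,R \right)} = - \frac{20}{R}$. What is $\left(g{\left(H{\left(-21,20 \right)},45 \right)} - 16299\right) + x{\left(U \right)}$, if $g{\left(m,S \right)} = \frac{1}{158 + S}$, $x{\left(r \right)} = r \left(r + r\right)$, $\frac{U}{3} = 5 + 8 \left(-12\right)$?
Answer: $\frac{26950078}{203} \approx 1.3276 \cdot 10^{5}$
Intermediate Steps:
$U = -273$ ($U = 3 \left(5 + 8 \left(-12\right)\right) = 3 \left(5 - 96\right) = 3 \left(-91\right) = -273$)
$x{\left(r \right)} = 2 r^{2}$ ($x{\left(r \right)} = r 2 r = 2 r^{2}$)
$\left(g{\left(H{\left(-21,20 \right)},45 \right)} - 16299\right) + x{\left(U \right)} = \left(\frac{1}{158 + 45} - 16299\right) + 2 \left(-273\right)^{2} = \left(\frac{1}{203} - 16299\right) + 2 \cdot 74529 = \left(\frac{1}{203} - 16299\right) + 149058 = - \frac{3308696}{203} + 149058 = \frac{26950078}{203}$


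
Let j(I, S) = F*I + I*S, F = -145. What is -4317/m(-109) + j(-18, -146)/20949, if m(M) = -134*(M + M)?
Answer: 20858541/203987396 ≈ 0.10225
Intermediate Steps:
j(I, S) = -145*I + I*S
m(M) = -268*M
-4317/m(-109) + j(-18, -146)/20949 = -4317/((-268*(-109))) - 18*(-145 - 146)/20949 = -4317/29212 - 18*(-291)*(1/20949) = -4317*1/29212 + 5238*(1/20949) = -4317/29212 + 1746/6983 = 20858541/203987396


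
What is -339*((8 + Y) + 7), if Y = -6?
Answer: -3051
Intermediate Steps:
-339*((8 + Y) + 7) = -339*((8 - 6) + 7) = -339*(2 + 7) = -339*9 = -3051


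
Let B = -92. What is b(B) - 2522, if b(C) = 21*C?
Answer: -4454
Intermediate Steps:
b(B) - 2522 = 21*(-92) - 2522 = -1932 - 2522 = -4454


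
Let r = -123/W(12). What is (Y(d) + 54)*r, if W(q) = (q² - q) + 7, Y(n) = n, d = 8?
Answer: -7626/139 ≈ -54.863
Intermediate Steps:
W(q) = 7 + q² - q
r = -123/139 (r = -123/(7 + 12² - 1*12) = -123/(7 + 144 - 12) = -123/139 ≈ -0.88489)
(Y(d) + 54)*r = (8 + 54)*(-123/139) = 62*(-123/139) = -7626/139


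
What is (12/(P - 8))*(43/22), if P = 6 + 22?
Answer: 129/110 ≈ 1.1727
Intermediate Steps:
P = 28
(12/(P - 8))*(43/22) = (12/(28 - 8))*(43/22) = (12/20)*(43*(1/22)) = ((1/20)*12)*(43/22) = (⅗)*(43/22) = 129/110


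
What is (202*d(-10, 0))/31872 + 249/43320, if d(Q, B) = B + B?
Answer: 83/14440 ≈ 0.0057479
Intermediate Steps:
d(Q, B) = 2*B
(202*d(-10, 0))/31872 + 249/43320 = (202*(2*0))/31872 + 249/43320 = (202*0)*(1/31872) + 249*(1/43320) = 0*(1/31872) + 83/14440 = 0 + 83/14440 = 83/14440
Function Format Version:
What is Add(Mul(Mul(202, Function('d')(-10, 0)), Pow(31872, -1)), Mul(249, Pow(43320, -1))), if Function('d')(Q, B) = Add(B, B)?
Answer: Rational(83, 14440) ≈ 0.0057479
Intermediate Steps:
Function('d')(Q, B) = Mul(2, B)
Add(Mul(Mul(202, Function('d')(-10, 0)), Pow(31872, -1)), Mul(249, Pow(43320, -1))) = Add(Mul(Mul(202, Mul(2, 0)), Pow(31872, -1)), Mul(249, Pow(43320, -1))) = Add(Mul(Mul(202, 0), Rational(1, 31872)), Mul(249, Rational(1, 43320))) = Add(Mul(0, Rational(1, 31872)), Rational(83, 14440)) = Add(0, Rational(83, 14440)) = Rational(83, 14440)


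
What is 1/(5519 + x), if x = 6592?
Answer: 1/12111 ≈ 8.2570e-5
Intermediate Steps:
1/(5519 + x) = 1/(5519 + 6592) = 1/12111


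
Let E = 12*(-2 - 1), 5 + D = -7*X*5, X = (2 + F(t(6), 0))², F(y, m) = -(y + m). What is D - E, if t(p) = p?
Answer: -529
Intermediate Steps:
F(y, m) = -m - y (F(y, m) = -(m + y) = -m - y)
X = 16 (X = (2 + (-1*0 - 1*6))² = (2 + (0 - 6))² = (2 - 6)² = (-4)² = 16)
D = -565 (D = -5 - 7*16*5 = -5 - 112*5 = -5 - 560 = -565)
E = -36 (E = 12*(-3) = -36)
D - E = -565 - 1*(-36) = -565 + 36 = -529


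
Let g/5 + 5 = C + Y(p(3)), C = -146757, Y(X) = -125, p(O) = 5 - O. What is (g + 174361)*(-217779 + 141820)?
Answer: 42542660966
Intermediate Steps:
g = -734435 (g = -25 + 5*(-146757 - 125) = -25 + 5*(-146882) = -25 - 734410 = -734435)
(g + 174361)*(-217779 + 141820) = (-734435 + 174361)*(-217779 + 141820) = -560074*(-75959) = 42542660966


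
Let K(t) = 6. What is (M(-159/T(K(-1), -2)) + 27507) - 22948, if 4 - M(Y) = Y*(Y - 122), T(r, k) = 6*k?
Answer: 96063/16 ≈ 6003.9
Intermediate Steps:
M(Y) = 4 - Y*(-122 + Y) (M(Y) = 4 - Y*(Y - 122) = 4 - Y*(-122 + Y))
(M(-159/T(K(-1), -2)) + 27507) - 22948 = ((4 - (-159/(6*(-2)))**2 + 122*(-159/(6*(-2)))) + 27507) - 22948 = ((4 - (-159/(-12))**2 + 122*(-159/(-12))) + 27507) - 22948 = ((4 - (-159*(-1/12))**2 + 122*(-159*(-1/12))) + 27507) - 22948 = ((4 - (53/4)**2 + 122*(53/4)) + 27507) - 22948 = ((4 - 1*2809/16 + 3233/2) + 27507) - 22948 = ((4 - 2809/16 + 3233/2) + 27507) - 22948 = (23119/16 + 27507) - 22948 = 463231/16 - 22948 = 96063/16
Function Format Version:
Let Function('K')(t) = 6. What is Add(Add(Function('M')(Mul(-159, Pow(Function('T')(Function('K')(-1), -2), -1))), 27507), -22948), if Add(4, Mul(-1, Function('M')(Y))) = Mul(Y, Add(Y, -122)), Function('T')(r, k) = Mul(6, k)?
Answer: Rational(96063, 16) ≈ 6003.9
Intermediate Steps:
Function('M')(Y) = Add(4, Mul(-1, Y, Add(-122, Y))) (Function('M')(Y) = Add(4, Mul(-1, Mul(Y, Add(Y, -122)))) = Add(4, Mul(-1, Mul(Y, Add(-122, Y)))) = Add(4, Mul(-1, Y, Add(-122, Y))))
Add(Add(Function('M')(Mul(-159, Pow(Function('T')(Function('K')(-1), -2), -1))), 27507), -22948) = Add(Add(Add(4, Mul(-1, Pow(Mul(-159, Pow(Mul(6, -2), -1)), 2)), Mul(122, Mul(-159, Pow(Mul(6, -2), -1)))), 27507), -22948) = Add(Add(Add(4, Mul(-1, Pow(Mul(-159, Pow(-12, -1)), 2)), Mul(122, Mul(-159, Pow(-12, -1)))), 27507), -22948) = Add(Add(Add(4, Mul(-1, Pow(Mul(-159, Rational(-1, 12)), 2)), Mul(122, Mul(-159, Rational(-1, 12)))), 27507), -22948) = Add(Add(Add(4, Mul(-1, Pow(Rational(53, 4), 2)), Mul(122, Rational(53, 4))), 27507), -22948) = Add(Add(Add(4, Mul(-1, Rational(2809, 16)), Rational(3233, 2)), 27507), -22948) = Add(Add(Add(4, Rational(-2809, 16), Rational(3233, 2)), 27507), -22948) = Add(Add(Rational(23119, 16), 27507), -22948) = Add(Rational(463231, 16), -22948) = Rational(96063, 16)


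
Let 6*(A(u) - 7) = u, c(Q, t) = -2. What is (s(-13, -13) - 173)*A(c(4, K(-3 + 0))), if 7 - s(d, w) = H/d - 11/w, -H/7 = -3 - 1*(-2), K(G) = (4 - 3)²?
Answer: -43240/39 ≈ -1108.7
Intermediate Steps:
K(G) = 1 (K(G) = 1² = 1)
H = 7 (H = -7*(-3 - 1*(-2)) = -7*(-3 + 2) = -7*(-1) = 7)
A(u) = 7 + u/6
s(d, w) = 7 - 7/d + 11/w (s(d, w) = 7 - (7/d - 11/w) = 7 - (-11/w + 7/d) = 7 + (-7/d + 11/w) = 7 - 7/d + 11/w)
(s(-13, -13) - 173)*A(c(4, K(-3 + 0))) = ((7 - 7/(-13) + 11/(-13)) - 173)*(7 + (⅙)*(-2)) = ((7 - 7*(-1/13) + 11*(-1/13)) - 173)*(7 - ⅓) = ((7 + 7/13 - 11/13) - 173)*(20/3) = (87/13 - 173)*(20/3) = -2162/13*20/3 = -43240/39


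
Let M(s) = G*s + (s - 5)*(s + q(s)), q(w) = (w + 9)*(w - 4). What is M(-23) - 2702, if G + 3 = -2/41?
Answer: -515447/41 ≈ -12572.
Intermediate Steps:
q(w) = (-4 + w)*(9 + w) (q(w) = (9 + w)*(-4 + w) = (-4 + w)*(9 + w))
G = -125/41 (G = -3 - 2/41 = -125/41 ≈ -3.0488)
M(s) = -125*s/41 + (-5 + s)*(-36 + s² + 6*s) (M(s) = -125*s/41 + (s - 5)*(s + (-36 + s² + 5*s)) = -125*s/41 + (-5 + s)*(-36 + s² + 6*s))
M(-23) - 2702 = (180 + (-23)² + (-23)³ - 2831/41*(-23)) - 2702 = (180 + 529 - 12167 + 65113/41) - 2702 = -404665/41 - 2702 = -515447/41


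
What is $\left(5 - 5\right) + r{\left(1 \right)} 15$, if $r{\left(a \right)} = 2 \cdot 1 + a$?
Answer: $45$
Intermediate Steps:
$r{\left(a \right)} = 2 + a$
$\left(5 - 5\right) + r{\left(1 \right)} 15 = \left(5 - 5\right) + \left(2 + 1\right) 15 = 0 + 3 \cdot 15 = 0 + 45 = 45$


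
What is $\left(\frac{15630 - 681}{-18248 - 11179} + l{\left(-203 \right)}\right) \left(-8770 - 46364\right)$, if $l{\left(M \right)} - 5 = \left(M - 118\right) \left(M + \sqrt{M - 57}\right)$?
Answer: $- \frac{35243192637486}{9809} + 35396028 i \sqrt{65} \approx -3.5929 \cdot 10^{9} + 2.8537 \cdot 10^{8} i$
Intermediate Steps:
$l{\left(M \right)} = 5 + \left(-118 + M\right) \left(M + \sqrt{-57 + M}\right)$ ($l{\left(M \right)} = 5 + \left(M - 118\right) \left(M + \sqrt{M - 57}\right) = 5 + \left(-118 + M\right) \left(M + \sqrt{M - 57}\right) = 5 + \left(-118 + M\right) \left(M + \sqrt{-57 + M}\right)$)
$\left(\frac{15630 - 681}{-18248 - 11179} + l{\left(-203 \right)}\right) \left(-8770 - 46364\right) = \left(\frac{15630 - 681}{-18248 - 11179} - \left(-23959 - 41209 + 321 \sqrt{-57 - 203}\right)\right) \left(-8770 - 46364\right) = \left(\frac{14949}{-29427} + \left(5 + 41209 + 23954 - 118 \sqrt{-260} - 203 \sqrt{-260}\right)\right) \left(-55134\right) = \left(14949 \left(- \frac{1}{29427}\right) + \left(5 + 41209 + 23954 - 118 \cdot 2 i \sqrt{65} - 203 \cdot 2 i \sqrt{65}\right)\right) \left(-55134\right) = \left(- \frac{4983}{9809} + \left(5 + 41209 + 23954 - 236 i \sqrt{65} - 406 i \sqrt{65}\right)\right) \left(-55134\right) = \left(- \frac{4983}{9809} + \left(65168 - 642 i \sqrt{65}\right)\right) \left(-55134\right) = \left(\frac{639227929}{9809} - 642 i \sqrt{65}\right) \left(-55134\right) = - \frac{35243192637486}{9809} + 35396028 i \sqrt{65}$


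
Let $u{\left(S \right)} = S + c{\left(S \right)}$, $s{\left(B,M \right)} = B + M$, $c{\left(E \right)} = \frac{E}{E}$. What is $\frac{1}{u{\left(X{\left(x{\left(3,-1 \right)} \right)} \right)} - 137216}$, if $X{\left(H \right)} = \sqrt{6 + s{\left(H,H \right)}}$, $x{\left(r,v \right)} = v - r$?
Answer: $- \frac{137215}{18827956227} - \frac{i \sqrt{2}}{18827956227} \approx -7.2878 \cdot 10^{-6} - 7.5112 \cdot 10^{-11} i$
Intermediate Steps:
$c{\left(E \right)} = 1$
$X{\left(H \right)} = \sqrt{6 + 2 H}$ ($X{\left(H \right)} = \sqrt{6 + \left(H + H\right)} = \sqrt{6 + 2 H}$)
$u{\left(S \right)} = 1 + S$ ($u{\left(S \right)} = S + 1 = 1 + S$)
$\frac{1}{u{\left(X{\left(x{\left(3,-1 \right)} \right)} \right)} - 137216} = \frac{1}{\left(1 + \sqrt{6 + 2 \left(-1 - 3\right)}\right) - 137216} = \frac{1}{\left(1 + \sqrt{6 + 2 \left(-4\right)}\right) - 137216} = \frac{1}{\left(1 + \sqrt{6 - 8}\right) - 137216} = \frac{1}{\left(1 + \sqrt{-2}\right) - 137216} = \frac{1}{\left(1 + i \sqrt{2}\right) - 137216} = \frac{1}{-137215 + i \sqrt{2}}$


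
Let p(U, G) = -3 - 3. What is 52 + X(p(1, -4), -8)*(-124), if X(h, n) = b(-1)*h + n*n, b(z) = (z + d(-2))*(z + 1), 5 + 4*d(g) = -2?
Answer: -7884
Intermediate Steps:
d(g) = -7/4 (d(g) = -5/4 + (¼)*(-2) = -5/4 - ½ = -7/4)
p(U, G) = -6
b(z) = (1 + z)*(-7/4 + z) (b(z) = (z - 7/4)*(z + 1) = (-7/4 + z)*(1 + z) = (1 + z)*(-7/4 + z))
X(h, n) = n² (X(h, n) = (-7/4 + (-1)² - ¾*(-1))*h + n*n = (-7/4 + 1 + ¾)*h + n² = 0*h + n² = 0 + n² = n²)
52 + X(p(1, -4), -8)*(-124) = 52 + (-8)²*(-124) = 52 + 64*(-124) = 52 - 7936 = -7884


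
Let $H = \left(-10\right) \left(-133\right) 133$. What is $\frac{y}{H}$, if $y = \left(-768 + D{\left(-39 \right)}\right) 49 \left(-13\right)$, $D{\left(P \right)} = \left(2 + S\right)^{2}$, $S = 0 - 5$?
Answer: $\frac{9867}{3610} \approx 2.7332$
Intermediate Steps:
$S = -5$
$D{\left(P \right)} = 9$ ($D{\left(P \right)} = \left(2 - 5\right)^{2} = \left(-3\right)^{2} = 9$)
$y = 483483$ ($y = \left(-768 + 9\right) 49 \left(-13\right) = \left(-759\right) \left(-637\right) = 483483$)
$H = 176890$ ($H = 1330 \cdot 133 = 176890$)
$\frac{y}{H} = \frac{483483}{176890} = 483483 \cdot \frac{1}{176890} = \frac{9867}{3610}$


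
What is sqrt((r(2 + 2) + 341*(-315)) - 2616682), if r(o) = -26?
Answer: I*sqrt(2724123) ≈ 1650.5*I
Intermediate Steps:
sqrt((r(2 + 2) + 341*(-315)) - 2616682) = sqrt((-26 + 341*(-315)) - 2616682) = sqrt((-26 - 107415) - 2616682) = sqrt(-107441 - 2616682) = sqrt(-2724123) = I*sqrt(2724123)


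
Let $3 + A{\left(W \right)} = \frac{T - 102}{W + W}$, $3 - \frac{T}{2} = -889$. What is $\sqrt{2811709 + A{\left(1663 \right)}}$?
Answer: $\frac{41 \sqrt{4625799137}}{1663} \approx 1676.8$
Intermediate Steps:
$T = 1784$ ($T = 6 - -1778 = 6 + 1778 = 1784$)
$A{\left(W \right)} = -3 + \frac{841}{W}$ ($A{\left(W \right)} = -3 + \frac{1784 - 102}{W + W} = -3 + \frac{1682}{2 W} = -3 + 1682 \frac{1}{2 W} = -3 + \frac{841}{W}$)
$\sqrt{2811709 + A{\left(1663 \right)}} = \sqrt{2811709 - \left(3 - \frac{841}{1663}\right)} = \sqrt{2811709 + \left(-3 + 841 \cdot \frac{1}{1663}\right)} = \sqrt{2811709 + \left(-3 + \frac{841}{1663}\right)} = \sqrt{2811709 - \frac{4148}{1663}} = \sqrt{\frac{4675867919}{1663}} = \frac{41 \sqrt{4625799137}}{1663}$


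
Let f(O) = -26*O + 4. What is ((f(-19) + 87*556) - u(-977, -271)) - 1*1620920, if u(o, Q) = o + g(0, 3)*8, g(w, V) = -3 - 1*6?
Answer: -1571001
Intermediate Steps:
f(O) = 4 - 26*O
g(w, V) = -9 (g(w, V) = -3 - 6 = -9)
u(o, Q) = -72 + o (u(o, Q) = o - 9*8 = o - 72 = -72 + o)
((f(-19) + 87*556) - u(-977, -271)) - 1*1620920 = (((4 - 26*(-19)) + 87*556) - (-72 - 977)) - 1*1620920 = (((4 + 494) + 48372) - 1*(-1049)) - 1620920 = ((498 + 48372) + 1049) - 1620920 = (48870 + 1049) - 1620920 = 49919 - 1620920 = -1571001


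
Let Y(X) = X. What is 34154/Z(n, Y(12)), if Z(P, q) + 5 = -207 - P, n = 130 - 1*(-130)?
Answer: -17077/236 ≈ -72.360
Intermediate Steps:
n = 260 (n = 130 + 130 = 260)
Z(P, q) = -212 - P (Z(P, q) = -5 + (-207 - P) = -212 - P)
34154/Z(n, Y(12)) = 34154/(-212 - 1*260) = 34154/(-212 - 260) = 34154/(-472) = 34154*(-1/472) = -17077/236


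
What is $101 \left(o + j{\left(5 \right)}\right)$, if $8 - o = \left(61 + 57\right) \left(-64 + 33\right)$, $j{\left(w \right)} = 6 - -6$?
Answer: $371478$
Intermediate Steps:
$j{\left(w \right)} = 12$ ($j{\left(w \right)} = 6 + 6 = 12$)
$o = 3666$ ($o = 8 - \left(61 + 57\right) \left(-64 + 33\right) = 8 - 118 \left(-31\right) = 8 - -3658 = 8 + 3658 = 3666$)
$101 \left(o + j{\left(5 \right)}\right) = 101 \left(3666 + 12\right) = 101 \cdot 3678 = 371478$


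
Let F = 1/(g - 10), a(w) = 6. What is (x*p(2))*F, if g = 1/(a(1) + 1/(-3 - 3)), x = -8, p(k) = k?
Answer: 70/43 ≈ 1.6279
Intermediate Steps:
g = 6/35 (g = 1/(6 + 1/(-3 - 3)) = 1/(6 + 1/(-6)) = 1/(6 - ⅙) = 1/(35/6) = 6/35 ≈ 0.17143)
F = -35/344 (F = 1/(6/35 - 10) = 1/(-344/35) = -35/344 ≈ -0.10174)
(x*p(2))*F = -8*2*(-35/344) = -16*(-35/344) = 70/43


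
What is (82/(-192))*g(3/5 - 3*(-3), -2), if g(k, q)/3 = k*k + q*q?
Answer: -24641/200 ≈ -123.20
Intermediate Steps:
g(k, q) = 3*k² + 3*q² (g(k, q) = 3*(k*k + q*q) = 3*(k² + q²) = 3*k² + 3*q²)
(82/(-192))*g(3/5 - 3*(-3), -2) = (82/(-192))*(3*(3/5 - 3*(-3))² + 3*(-2)²) = (82*(-1/192))*(3*(3*(⅕) + 9)² + 3*4) = -41*(3*(⅗ + 9)² + 12)/96 = -41*(3*(48/5)² + 12)/96 = -41*(3*(2304/25) + 12)/96 = -41*(6912/25 + 12)/96 = -41/96*7212/25 = -24641/200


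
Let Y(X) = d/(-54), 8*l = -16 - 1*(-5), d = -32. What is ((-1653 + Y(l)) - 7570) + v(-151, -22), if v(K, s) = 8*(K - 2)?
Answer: -282053/27 ≈ -10446.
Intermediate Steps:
v(K, s) = -16 + 8*K (v(K, s) = 8*(-2 + K) = -16 + 8*K)
l = -11/8 (l = (-16 - 1*(-5))/8 = (-16 + 5)/8 = (⅛)*(-11) = -11/8 ≈ -1.3750)
Y(X) = 16/27 (Y(X) = -32/(-54) = -32*(-1/54) = 16/27)
((-1653 + Y(l)) - 7570) + v(-151, -22) = ((-1653 + 16/27) - 7570) + (-16 + 8*(-151)) = (-44615/27 - 7570) + (-16 - 1208) = -249005/27 - 1224 = -282053/27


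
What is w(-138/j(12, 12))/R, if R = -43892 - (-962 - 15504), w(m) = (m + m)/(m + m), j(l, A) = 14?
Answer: -1/27426 ≈ -3.6462e-5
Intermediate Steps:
w(m) = 1 (w(m) = (2*m)/((2*m)) = (2*m)*(1/(2*m)) = 1)
R = -27426 (R = -43892 - 1*(-16466) = -43892 + 16466 = -27426)
w(-138/j(12, 12))/R = 1/(-27426) = 1*(-1/27426) = -1/27426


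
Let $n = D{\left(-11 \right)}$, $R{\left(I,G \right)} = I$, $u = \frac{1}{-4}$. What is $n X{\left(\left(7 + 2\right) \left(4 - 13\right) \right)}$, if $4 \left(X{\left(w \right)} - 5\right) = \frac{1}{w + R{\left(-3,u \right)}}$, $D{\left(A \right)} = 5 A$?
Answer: $- \frac{92345}{336} \approx -274.84$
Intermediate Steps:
$u = - \frac{1}{4} \approx -0.25$
$n = -55$ ($n = 5 \left(-11\right) = -55$)
$X{\left(w \right)} = 5 + \frac{1}{4 \left(-3 + w\right)}$ ($X{\left(w \right)} = 5 + \frac{1}{4 \left(w - 3\right)} = 5 + \frac{1}{4 \left(-3 + w\right)}$)
$n X{\left(\left(7 + 2\right) \left(4 - 13\right) \right)} = - 55 \frac{-59 + 20 \left(7 + 2\right) \left(4 - 13\right)}{4 \left(-3 + \left(7 + 2\right) \left(4 - 13\right)\right)} = - 55 \frac{-59 + 20 \cdot 9 \left(-9\right)}{4 \left(-3 + 9 \left(-9\right)\right)} = - 55 \frac{-59 + 20 \left(-81\right)}{4 \left(-3 - 81\right)} = - 55 \frac{-59 - 1620}{4 \left(-84\right)} = - 55 \cdot \frac{1}{4} \left(- \frac{1}{84}\right) \left(-1679\right) = \left(-55\right) \frac{1679}{336} = - \frac{92345}{336}$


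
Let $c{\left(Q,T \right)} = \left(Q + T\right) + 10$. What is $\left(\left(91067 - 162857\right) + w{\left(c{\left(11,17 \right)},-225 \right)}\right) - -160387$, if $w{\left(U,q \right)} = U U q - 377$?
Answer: $-236680$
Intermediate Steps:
$c{\left(Q,T \right)} = 10 + Q + T$
$w{\left(U,q \right)} = -377 + q U^{2}$ ($w{\left(U,q \right)} = U^{2} q - 377 = q U^{2} - 377 = -377 + q U^{2}$)
$\left(\left(91067 - 162857\right) + w{\left(c{\left(11,17 \right)},-225 \right)}\right) - -160387 = \left(\left(91067 - 162857\right) - \left(377 + 225 \left(10 + 11 + 17\right)^{2}\right)\right) - -160387 = \left(-71790 - \left(377 + 225 \cdot 38^{2}\right)\right) + 160387 = \left(-71790 - 325277\right) + 160387 = -397067 + 160387 = -236680$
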